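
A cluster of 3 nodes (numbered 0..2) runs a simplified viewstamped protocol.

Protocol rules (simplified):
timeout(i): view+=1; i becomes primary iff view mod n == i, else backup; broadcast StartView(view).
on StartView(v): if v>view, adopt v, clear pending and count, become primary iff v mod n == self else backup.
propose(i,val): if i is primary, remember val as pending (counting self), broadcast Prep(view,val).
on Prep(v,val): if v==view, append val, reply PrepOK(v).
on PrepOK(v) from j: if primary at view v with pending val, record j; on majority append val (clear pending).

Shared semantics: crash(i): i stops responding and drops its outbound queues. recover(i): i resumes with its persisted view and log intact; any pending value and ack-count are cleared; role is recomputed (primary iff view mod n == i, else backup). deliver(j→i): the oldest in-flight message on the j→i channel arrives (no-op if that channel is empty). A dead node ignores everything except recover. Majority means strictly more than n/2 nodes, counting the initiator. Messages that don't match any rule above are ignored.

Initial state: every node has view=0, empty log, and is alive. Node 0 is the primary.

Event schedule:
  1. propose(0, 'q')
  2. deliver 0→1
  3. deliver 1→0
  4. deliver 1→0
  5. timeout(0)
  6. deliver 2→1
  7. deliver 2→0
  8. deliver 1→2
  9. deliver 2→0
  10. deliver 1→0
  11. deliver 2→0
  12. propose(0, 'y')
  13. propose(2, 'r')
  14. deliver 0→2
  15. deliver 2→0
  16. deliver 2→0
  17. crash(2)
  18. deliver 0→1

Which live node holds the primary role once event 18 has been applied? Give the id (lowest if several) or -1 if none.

[1] propose(0,'q') → ∅
[2] deliver 0→1 → N1(back v0 [q])
[3] deliver 1→0 → N0(prim v0 [q])
[4] deliver 1→0 → ∅
[5] timeout(0) → N0(back v1 [q])
[6] deliver 2→1 → ∅
[7] deliver 2→0 → ∅
[8] deliver 1→2 → ∅
[9] deliver 2→0 → ∅
[10] deliver 1→0 → ∅
[11] deliver 2→0 → ∅
[12] propose(0,'y') → ∅
[13] propose(2,'r') → ∅
[14] deliver 0→2 → N2(back v0 [q])
[15] deliver 2→0 → ∅
[16] deliver 2→0 → ∅
[17] crash(2) → N2(✗back v0 [q])
[18] deliver 0→1 → N1(prim v1 [q])

1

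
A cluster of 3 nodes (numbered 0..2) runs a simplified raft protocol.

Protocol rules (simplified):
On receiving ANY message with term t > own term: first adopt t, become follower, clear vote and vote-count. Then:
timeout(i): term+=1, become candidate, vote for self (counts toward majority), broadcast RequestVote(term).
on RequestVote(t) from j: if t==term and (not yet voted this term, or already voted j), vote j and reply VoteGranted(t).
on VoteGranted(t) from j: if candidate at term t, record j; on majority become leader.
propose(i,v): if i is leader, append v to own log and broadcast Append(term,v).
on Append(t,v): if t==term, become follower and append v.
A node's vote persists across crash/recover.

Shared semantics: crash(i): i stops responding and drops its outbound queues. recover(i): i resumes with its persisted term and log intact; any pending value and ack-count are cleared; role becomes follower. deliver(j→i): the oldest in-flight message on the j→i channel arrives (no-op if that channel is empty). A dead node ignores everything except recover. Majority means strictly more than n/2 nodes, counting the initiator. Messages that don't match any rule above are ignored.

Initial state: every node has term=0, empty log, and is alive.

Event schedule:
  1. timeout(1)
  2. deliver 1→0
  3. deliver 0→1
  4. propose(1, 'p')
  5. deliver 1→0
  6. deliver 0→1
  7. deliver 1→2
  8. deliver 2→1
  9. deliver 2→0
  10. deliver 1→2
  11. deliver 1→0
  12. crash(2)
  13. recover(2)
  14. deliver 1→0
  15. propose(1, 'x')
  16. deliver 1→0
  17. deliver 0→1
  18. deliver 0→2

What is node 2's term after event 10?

e1 timeout(1): 1[cand,t=1,-]
e2 deliver 1→0: 0[foll,t=1,-]
e3 deliver 0→1: 1[lead,t=1,-]
e4 propose(1,'p'): 1[lead,t=1,p]
e5 deliver 1→0: 0[foll,t=1,p]
e6 deliver 0→1: ·
e7 deliver 1→2: 2[foll,t=1,-]
e8 deliver 2→1: ·
e9 deliver 2→0: ·
e10 deliver 1→2: 2[foll,t=1,p]

1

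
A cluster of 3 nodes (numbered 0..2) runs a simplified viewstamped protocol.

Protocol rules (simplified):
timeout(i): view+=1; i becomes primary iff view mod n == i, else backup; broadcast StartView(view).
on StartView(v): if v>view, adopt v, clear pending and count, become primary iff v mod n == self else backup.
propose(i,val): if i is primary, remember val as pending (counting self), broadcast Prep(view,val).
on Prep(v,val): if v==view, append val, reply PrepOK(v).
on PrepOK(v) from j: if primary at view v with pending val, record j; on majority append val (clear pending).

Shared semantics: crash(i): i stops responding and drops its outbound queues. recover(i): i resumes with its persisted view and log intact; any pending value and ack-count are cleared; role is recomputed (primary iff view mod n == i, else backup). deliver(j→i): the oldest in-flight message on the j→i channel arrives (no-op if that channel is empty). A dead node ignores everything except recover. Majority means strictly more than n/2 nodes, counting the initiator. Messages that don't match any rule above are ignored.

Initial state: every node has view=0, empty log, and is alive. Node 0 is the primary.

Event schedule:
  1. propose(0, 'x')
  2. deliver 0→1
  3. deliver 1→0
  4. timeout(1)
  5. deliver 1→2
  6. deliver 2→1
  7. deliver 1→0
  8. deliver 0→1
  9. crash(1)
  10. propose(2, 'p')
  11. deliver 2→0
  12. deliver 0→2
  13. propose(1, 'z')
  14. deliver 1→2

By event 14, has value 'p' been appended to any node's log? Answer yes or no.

no

after 1 — propose(0,'x'): ·
after 2 — deliver 0→1: n1:back/v0/[x]
after 3 — deliver 1→0: n0:prim/v0/[x]
after 4 — timeout(1): n1:prim/v1/[x]
after 5 — deliver 1→2: n2:back/v1/[-]
after 6 — deliver 2→1: ·
after 7 — deliver 1→0: n0:back/v1/[x]
after 8 — deliver 0→1: ·
after 9 — crash(1): n1:✗prim/v1/[x]
after 10 — propose(2,'p'): ·
after 11 — deliver 2→0: ·
after 12 — deliver 0→2: ·
after 13 — propose(1,'z'): ·
after 14 — deliver 1→2: ·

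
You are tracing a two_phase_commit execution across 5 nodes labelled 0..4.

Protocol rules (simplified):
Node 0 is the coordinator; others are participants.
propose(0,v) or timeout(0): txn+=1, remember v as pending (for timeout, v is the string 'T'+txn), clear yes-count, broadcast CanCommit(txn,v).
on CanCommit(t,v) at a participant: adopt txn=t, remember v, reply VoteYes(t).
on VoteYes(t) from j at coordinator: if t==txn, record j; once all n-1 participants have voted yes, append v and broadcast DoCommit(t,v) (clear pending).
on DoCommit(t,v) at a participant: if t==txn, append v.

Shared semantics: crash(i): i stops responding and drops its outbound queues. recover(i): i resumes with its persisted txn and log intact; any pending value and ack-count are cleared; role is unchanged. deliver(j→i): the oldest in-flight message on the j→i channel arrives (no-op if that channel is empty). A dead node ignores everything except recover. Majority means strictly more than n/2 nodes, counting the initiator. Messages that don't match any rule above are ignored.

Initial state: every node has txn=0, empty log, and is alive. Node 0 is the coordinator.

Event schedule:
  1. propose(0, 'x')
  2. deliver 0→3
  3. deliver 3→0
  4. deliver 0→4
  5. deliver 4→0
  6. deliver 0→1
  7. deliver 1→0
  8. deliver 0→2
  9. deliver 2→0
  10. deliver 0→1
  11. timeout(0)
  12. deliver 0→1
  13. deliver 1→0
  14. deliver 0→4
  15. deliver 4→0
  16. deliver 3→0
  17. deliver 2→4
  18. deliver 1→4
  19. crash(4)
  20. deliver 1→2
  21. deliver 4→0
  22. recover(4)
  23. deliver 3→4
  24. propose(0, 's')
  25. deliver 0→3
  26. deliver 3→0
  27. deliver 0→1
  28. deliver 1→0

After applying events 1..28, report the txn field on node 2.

1

e1 propose(0,'x'): 0[coor,t=1,-]
e2 deliver 0→3: 3[part,t=1,-]
e3 deliver 3→0: ·
e4 deliver 0→4: 4[part,t=1,-]
e5 deliver 4→0: ·
e6 deliver 0→1: 1[part,t=1,-]
e7 deliver 1→0: ·
e8 deliver 0→2: 2[part,t=1,-]
e9 deliver 2→0: 0[coor,t=1,x]
e10 deliver 0→1: 1[part,t=1,x]
e11 timeout(0): 0[coor,t=2,x]
e12 deliver 0→1: 1[part,t=2,x]
e13 deliver 1→0: ·
e14 deliver 0→4: 4[part,t=1,x]
e15 deliver 4→0: ·
e16 deliver 3→0: ·
e17 deliver 2→4: ·
e18 deliver 1→4: ·
e19 crash(4): 4[✗part,t=1,x]
e20 deliver 1→2: ·
e21 deliver 4→0: ·
e22 recover(4): 4[part,t=1,x]
e23 deliver 3→4: ·
e24 propose(0,'s'): 0[coor,t=3,x]
e25 deliver 0→3: 3[part,t=1,x]
e26 deliver 3→0: ·
e27 deliver 0→1: 1[part,t=3,x]
e28 deliver 1→0: ·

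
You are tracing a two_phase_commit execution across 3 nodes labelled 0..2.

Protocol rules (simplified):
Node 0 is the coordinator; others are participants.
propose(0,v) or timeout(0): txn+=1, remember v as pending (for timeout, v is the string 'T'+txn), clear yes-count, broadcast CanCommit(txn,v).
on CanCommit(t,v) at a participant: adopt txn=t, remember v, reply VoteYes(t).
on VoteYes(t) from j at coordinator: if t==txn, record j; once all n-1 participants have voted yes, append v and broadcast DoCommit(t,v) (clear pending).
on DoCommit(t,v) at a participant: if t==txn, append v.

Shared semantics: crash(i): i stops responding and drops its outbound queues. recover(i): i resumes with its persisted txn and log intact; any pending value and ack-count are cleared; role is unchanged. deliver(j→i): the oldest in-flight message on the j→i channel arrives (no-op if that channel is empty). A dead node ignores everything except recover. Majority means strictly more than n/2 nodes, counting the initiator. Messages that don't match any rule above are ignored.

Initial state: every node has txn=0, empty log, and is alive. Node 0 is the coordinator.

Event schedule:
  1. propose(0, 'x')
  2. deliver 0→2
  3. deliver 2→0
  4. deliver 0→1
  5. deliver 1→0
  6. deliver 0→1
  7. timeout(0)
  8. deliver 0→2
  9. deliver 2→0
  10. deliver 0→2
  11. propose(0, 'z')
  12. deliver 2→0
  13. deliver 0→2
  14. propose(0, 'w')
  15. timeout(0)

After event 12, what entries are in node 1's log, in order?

x

1. propose(0,'x'):  <0:coor t1 ->
2. deliver 0→2:  <2:part t1 ->
3. deliver 2→0:  nop
4. deliver 0→1:  <1:part t1 ->
5. deliver 1→0:  <0:coor t1 x>
6. deliver 0→1:  <1:part t1 x>
7. timeout(0):  <0:coor t2 x>
8. deliver 0→2:  <2:part t1 x>
9. deliver 2→0:  nop
10. deliver 0→2:  <2:part t2 x>
11. propose(0,'z'):  <0:coor t3 x>
12. deliver 2→0:  nop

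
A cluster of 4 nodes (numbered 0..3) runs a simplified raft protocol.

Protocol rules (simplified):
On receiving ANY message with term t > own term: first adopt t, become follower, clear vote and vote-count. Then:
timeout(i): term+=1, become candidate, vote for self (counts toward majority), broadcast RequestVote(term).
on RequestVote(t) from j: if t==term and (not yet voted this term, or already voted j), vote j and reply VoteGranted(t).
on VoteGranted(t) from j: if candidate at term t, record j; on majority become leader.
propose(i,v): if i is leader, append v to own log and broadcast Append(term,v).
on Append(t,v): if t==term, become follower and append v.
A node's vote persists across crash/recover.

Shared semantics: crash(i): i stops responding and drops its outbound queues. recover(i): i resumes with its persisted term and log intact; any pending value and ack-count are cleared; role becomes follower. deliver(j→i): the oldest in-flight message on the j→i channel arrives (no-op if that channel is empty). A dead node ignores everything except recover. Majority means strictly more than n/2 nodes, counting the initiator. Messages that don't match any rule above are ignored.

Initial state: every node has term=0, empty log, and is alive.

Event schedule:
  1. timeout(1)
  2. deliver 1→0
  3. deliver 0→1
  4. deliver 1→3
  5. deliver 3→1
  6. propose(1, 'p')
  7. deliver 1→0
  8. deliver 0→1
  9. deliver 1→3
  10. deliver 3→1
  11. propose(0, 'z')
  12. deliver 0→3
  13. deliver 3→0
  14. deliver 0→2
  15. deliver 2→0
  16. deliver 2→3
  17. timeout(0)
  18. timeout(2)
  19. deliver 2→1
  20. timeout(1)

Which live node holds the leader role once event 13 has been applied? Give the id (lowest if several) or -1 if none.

1

[1] timeout(1) → N1(cand t1 [-])
[2] deliver 1→0 → N0(foll t1 [-])
[3] deliver 0→1 → ∅
[4] deliver 1→3 → N3(foll t1 [-])
[5] deliver 3→1 → N1(lead t1 [-])
[6] propose(1,'p') → N1(lead t1 [p])
[7] deliver 1→0 → N0(foll t1 [p])
[8] deliver 0→1 → ∅
[9] deliver 1→3 → N3(foll t1 [p])
[10] deliver 3→1 → ∅
[11] propose(0,'z') → ∅
[12] deliver 0→3 → ∅
[13] deliver 3→0 → ∅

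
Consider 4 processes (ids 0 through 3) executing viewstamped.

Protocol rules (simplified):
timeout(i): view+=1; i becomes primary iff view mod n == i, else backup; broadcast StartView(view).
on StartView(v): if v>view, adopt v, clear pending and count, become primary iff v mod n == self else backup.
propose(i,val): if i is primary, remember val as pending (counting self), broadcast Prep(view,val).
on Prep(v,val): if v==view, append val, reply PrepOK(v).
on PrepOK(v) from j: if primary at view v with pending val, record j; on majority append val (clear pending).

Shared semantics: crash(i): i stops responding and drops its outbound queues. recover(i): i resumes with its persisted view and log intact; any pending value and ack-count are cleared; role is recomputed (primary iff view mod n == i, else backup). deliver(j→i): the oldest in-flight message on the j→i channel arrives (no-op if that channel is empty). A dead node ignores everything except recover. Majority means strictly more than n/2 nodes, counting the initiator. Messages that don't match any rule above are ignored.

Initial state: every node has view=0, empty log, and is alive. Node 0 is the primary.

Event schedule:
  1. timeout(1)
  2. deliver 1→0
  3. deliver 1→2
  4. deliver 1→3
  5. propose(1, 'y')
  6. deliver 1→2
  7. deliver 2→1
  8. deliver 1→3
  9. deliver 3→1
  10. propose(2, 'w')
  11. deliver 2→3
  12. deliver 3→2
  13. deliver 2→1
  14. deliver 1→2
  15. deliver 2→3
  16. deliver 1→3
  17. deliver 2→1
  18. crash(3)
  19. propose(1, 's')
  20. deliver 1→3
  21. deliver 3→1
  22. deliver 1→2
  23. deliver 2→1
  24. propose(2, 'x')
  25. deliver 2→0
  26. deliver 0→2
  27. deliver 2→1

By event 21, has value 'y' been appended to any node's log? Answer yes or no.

yes

1. timeout(1):  <1:prim v1 ->
2. deliver 1→0:  <0:back v1 ->
3. deliver 1→2:  <2:back v1 ->
4. deliver 1→3:  <3:back v1 ->
5. propose(1,'y'):  nop
6. deliver 1→2:  <2:back v1 y>
7. deliver 2→1:  nop
8. deliver 1→3:  <3:back v1 y>
9. deliver 3→1:  <1:prim v1 y>
10. propose(2,'w'):  nop
11. deliver 2→3:  nop
12. deliver 3→2:  nop
13. deliver 2→1:  nop
14. deliver 1→2:  nop
15. deliver 2→3:  nop
16. deliver 1→3:  nop
17. deliver 2→1:  nop
18. crash(3):  <3:✗back v1 y>
19. propose(1,'s'):  nop
20. deliver 1→3:  nop
21. deliver 3→1:  nop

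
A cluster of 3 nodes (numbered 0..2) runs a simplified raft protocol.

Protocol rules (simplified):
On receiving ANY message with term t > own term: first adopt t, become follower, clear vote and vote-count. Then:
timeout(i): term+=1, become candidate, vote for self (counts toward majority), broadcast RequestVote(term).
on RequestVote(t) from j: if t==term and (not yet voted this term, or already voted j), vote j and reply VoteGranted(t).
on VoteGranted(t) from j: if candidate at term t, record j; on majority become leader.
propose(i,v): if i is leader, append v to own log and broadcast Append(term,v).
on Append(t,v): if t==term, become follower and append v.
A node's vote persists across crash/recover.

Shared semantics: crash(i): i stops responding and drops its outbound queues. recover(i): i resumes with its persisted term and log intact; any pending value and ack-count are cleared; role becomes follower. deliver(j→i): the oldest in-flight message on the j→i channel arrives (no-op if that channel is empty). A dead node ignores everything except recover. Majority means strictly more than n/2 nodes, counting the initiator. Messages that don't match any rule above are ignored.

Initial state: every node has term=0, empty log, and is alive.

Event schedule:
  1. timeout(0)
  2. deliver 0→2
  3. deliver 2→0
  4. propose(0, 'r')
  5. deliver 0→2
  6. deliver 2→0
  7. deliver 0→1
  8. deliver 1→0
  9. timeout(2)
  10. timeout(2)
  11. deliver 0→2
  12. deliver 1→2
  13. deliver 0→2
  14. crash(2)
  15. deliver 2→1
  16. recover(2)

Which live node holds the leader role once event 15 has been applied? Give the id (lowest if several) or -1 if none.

after 1 — timeout(0): n0:cand/t1/[-]
after 2 — deliver 0→2: n2:foll/t1/[-]
after 3 — deliver 2→0: n0:lead/t1/[-]
after 4 — propose(0,'r'): n0:lead/t1/[r]
after 5 — deliver 0→2: n2:foll/t1/[r]
after 6 — deliver 2→0: ·
after 7 — deliver 0→1: n1:foll/t1/[-]
after 8 — deliver 1→0: ·
after 9 — timeout(2): n2:cand/t2/[r]
after 10 — timeout(2): n2:cand/t3/[r]
after 11 — deliver 0→2: ·
after 12 — deliver 1→2: ·
after 13 — deliver 0→2: ·
after 14 — crash(2): n2:✗cand/t3/[r]
after 15 — deliver 2→1: ·

0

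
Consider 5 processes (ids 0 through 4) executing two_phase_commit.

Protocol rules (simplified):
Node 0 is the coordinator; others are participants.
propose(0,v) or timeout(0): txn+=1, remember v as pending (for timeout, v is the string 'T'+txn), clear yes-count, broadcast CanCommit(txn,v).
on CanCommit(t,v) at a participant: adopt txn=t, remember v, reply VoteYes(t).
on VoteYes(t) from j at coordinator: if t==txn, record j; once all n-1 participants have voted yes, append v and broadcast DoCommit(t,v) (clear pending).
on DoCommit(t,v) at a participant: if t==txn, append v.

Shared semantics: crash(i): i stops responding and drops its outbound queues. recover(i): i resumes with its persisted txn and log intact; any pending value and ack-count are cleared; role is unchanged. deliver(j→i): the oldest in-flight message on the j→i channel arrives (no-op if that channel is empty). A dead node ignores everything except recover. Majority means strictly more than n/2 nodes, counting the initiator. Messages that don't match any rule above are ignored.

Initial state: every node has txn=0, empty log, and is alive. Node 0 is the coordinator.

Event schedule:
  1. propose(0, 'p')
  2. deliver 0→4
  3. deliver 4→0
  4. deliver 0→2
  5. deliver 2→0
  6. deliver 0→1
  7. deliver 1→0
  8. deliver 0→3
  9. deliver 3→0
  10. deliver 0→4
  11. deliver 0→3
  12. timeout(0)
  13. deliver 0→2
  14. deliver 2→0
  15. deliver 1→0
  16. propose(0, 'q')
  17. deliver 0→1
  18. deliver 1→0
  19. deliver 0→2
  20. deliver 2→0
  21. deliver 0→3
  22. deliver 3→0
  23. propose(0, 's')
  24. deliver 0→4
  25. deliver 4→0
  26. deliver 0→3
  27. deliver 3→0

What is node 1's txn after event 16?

step 1 propose(0,'p'): 0={coor,t=1,log=-}
step 2 deliver 0→4: 4={part,t=1,log=-}
step 3 deliver 4→0: —
step 4 deliver 0→2: 2={part,t=1,log=-}
step 5 deliver 2→0: —
step 6 deliver 0→1: 1={part,t=1,log=-}
step 7 deliver 1→0: —
step 8 deliver 0→3: 3={part,t=1,log=-}
step 9 deliver 3→0: 0={coor,t=1,log=p}
step 10 deliver 0→4: 4={part,t=1,log=p}
step 11 deliver 0→3: 3={part,t=1,log=p}
step 12 timeout(0): 0={coor,t=2,log=p}
step 13 deliver 0→2: 2={part,t=1,log=p}
step 14 deliver 2→0: —
step 15 deliver 1→0: —
step 16 propose(0,'q'): 0={coor,t=3,log=p}

1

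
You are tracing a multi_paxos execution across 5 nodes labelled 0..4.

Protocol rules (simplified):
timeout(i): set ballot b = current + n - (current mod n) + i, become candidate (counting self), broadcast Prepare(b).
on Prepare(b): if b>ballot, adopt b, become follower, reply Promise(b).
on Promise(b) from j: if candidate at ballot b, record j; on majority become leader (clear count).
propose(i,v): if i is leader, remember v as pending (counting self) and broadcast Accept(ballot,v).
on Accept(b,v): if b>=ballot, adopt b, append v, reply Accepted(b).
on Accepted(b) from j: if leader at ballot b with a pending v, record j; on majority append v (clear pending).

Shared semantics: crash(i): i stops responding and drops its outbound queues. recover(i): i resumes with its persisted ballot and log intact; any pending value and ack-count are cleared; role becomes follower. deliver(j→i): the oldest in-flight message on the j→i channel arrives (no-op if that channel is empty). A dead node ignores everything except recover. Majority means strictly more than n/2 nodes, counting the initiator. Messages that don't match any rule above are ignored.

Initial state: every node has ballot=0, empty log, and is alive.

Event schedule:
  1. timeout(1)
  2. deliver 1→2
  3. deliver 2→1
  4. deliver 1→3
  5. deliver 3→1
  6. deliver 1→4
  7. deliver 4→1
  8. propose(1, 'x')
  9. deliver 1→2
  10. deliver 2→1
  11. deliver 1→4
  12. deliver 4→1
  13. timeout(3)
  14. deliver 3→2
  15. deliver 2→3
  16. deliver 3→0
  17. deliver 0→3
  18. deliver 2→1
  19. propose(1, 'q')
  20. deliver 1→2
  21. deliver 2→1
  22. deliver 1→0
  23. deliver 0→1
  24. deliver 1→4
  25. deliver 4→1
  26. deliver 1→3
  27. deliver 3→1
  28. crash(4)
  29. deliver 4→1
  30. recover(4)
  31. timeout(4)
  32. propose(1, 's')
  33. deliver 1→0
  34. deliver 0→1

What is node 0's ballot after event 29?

13

after 1 — timeout(1): n1:cand/b6/[-]
after 2 — deliver 1→2: n2:foll/b6/[-]
after 3 — deliver 2→1: ·
after 4 — deliver 1→3: n3:foll/b6/[-]
after 5 — deliver 3→1: n1:lead/b6/[-]
after 6 — deliver 1→4: n4:foll/b6/[-]
after 7 — deliver 4→1: ·
after 8 — propose(1,'x'): ·
after 9 — deliver 1→2: n2:foll/b6/[x]
after 10 — deliver 2→1: ·
after 11 — deliver 1→4: n4:foll/b6/[x]
after 12 — deliver 4→1: n1:lead/b6/[x]
after 13 — timeout(3): n3:cand/b13/[-]
after 14 — deliver 3→2: n2:foll/b13/[x]
after 15 — deliver 2→3: ·
after 16 — deliver 3→0: n0:foll/b13/[-]
after 17 — deliver 0→3: n3:lead/b13/[-]
after 18 — deliver 2→1: ·
after 19 — propose(1,'q'): ·
after 20 — deliver 1→2: ·
after 21 — deliver 2→1: ·
after 22 — deliver 1→0: ·
after 23 — deliver 0→1: ·
after 24 — deliver 1→4: n4:foll/b6/[x,q]
after 25 — deliver 4→1: ·
after 26 — deliver 1→3: ·
after 27 — deliver 3→1: n1:foll/b13/[x]
after 28 — crash(4): n4:✗foll/b6/[x,q]
after 29 — deliver 4→1: ·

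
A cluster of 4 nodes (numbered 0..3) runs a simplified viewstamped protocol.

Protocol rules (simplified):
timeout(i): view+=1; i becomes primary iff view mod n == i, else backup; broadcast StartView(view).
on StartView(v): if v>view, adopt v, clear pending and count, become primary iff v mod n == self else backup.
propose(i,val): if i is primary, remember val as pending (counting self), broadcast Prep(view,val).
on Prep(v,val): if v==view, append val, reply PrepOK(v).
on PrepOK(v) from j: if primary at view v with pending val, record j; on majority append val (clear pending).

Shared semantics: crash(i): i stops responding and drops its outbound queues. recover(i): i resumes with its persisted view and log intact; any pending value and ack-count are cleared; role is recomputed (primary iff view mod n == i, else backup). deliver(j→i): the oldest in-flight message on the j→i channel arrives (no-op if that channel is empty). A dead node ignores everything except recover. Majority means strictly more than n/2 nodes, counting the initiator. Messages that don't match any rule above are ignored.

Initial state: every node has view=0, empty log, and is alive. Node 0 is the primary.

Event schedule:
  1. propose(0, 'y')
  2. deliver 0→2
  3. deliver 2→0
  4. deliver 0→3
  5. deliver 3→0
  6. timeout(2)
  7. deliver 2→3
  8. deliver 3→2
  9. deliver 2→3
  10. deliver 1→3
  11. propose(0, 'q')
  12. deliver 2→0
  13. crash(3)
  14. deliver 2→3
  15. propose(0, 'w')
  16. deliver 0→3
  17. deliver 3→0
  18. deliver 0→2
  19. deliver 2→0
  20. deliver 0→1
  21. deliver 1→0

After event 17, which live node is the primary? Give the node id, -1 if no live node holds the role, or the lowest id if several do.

after 1 — propose(0,'y'): ·
after 2 — deliver 0→2: n2:back/v0/[y]
after 3 — deliver 2→0: ·
after 4 — deliver 0→3: n3:back/v0/[y]
after 5 — deliver 3→0: n0:prim/v0/[y]
after 6 — timeout(2): n2:back/v1/[y]
after 7 — deliver 2→3: n3:back/v1/[y]
after 8 — deliver 3→2: ·
after 9 — deliver 2→3: ·
after 10 — deliver 1→3: ·
after 11 — propose(0,'q'): ·
after 12 — deliver 2→0: n0:back/v1/[y]
after 13 — crash(3): n3:✗back/v1/[y]
after 14 — deliver 2→3: ·
after 15 — propose(0,'w'): ·
after 16 — deliver 0→3: ·
after 17 — deliver 3→0: ·

-1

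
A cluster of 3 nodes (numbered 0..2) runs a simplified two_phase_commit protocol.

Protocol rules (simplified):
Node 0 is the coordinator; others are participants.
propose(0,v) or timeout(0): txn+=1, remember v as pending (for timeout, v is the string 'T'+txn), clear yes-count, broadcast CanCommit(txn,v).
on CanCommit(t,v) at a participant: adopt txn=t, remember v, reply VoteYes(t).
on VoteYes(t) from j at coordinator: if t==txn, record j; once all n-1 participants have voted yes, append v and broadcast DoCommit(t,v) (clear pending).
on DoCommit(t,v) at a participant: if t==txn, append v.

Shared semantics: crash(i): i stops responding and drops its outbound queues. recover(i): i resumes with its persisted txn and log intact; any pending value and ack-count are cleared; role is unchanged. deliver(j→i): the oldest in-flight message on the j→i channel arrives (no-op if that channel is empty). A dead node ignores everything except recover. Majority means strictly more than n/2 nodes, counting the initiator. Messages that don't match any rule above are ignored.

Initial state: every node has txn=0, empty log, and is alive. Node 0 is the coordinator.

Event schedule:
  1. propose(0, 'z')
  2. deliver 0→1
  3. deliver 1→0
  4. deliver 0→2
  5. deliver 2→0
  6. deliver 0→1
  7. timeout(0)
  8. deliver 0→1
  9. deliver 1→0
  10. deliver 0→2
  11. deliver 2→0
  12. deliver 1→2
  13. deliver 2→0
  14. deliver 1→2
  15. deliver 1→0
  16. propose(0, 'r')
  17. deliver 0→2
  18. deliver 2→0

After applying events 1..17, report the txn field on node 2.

step 1 propose(0,'z'): 0={coor,t=1,log=-}
step 2 deliver 0→1: 1={part,t=1,log=-}
step 3 deliver 1→0: —
step 4 deliver 0→2: 2={part,t=1,log=-}
step 5 deliver 2→0: 0={coor,t=1,log=z}
step 6 deliver 0→1: 1={part,t=1,log=z}
step 7 timeout(0): 0={coor,t=2,log=z}
step 8 deliver 0→1: 1={part,t=2,log=z}
step 9 deliver 1→0: —
step 10 deliver 0→2: 2={part,t=1,log=z}
step 11 deliver 2→0: —
step 12 deliver 1→2: —
step 13 deliver 2→0: —
step 14 deliver 1→2: —
step 15 deliver 1→0: —
step 16 propose(0,'r'): 0={coor,t=3,log=z}
step 17 deliver 0→2: 2={part,t=2,log=z}

2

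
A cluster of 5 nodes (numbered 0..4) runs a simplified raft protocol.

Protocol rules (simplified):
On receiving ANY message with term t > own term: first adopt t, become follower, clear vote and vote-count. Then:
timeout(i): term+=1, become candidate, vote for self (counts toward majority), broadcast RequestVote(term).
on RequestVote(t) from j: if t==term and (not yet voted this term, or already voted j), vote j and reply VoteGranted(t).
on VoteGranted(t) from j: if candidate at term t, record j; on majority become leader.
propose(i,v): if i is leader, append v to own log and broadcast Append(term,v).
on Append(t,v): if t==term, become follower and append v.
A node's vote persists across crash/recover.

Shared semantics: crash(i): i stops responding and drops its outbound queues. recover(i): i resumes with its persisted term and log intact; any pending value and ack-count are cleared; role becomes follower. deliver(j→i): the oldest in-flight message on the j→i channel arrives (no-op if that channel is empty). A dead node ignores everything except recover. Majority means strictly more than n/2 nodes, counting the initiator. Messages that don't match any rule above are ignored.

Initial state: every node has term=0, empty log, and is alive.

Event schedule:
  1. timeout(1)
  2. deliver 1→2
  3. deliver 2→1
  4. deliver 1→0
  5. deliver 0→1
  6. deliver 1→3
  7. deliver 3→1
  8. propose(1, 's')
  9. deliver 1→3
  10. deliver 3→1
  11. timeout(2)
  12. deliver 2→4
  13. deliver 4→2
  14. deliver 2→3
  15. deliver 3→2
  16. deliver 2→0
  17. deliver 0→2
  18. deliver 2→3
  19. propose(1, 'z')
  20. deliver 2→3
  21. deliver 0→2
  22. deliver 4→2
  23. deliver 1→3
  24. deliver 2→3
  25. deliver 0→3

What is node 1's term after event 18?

[1] timeout(1) → N1(cand t1 [-])
[2] deliver 1→2 → N2(foll t1 [-])
[3] deliver 2→1 → ∅
[4] deliver 1→0 → N0(foll t1 [-])
[5] deliver 0→1 → N1(lead t1 [-])
[6] deliver 1→3 → N3(foll t1 [-])
[7] deliver 3→1 → ∅
[8] propose(1,'s') → N1(lead t1 [s])
[9] deliver 1→3 → N3(foll t1 [s])
[10] deliver 3→1 → ∅
[11] timeout(2) → N2(cand t2 [-])
[12] deliver 2→4 → N4(foll t2 [-])
[13] deliver 4→2 → ∅
[14] deliver 2→3 → N3(foll t2 [s])
[15] deliver 3→2 → N2(lead t2 [-])
[16] deliver 2→0 → N0(foll t2 [-])
[17] deliver 0→2 → ∅
[18] deliver 2→3 → ∅

1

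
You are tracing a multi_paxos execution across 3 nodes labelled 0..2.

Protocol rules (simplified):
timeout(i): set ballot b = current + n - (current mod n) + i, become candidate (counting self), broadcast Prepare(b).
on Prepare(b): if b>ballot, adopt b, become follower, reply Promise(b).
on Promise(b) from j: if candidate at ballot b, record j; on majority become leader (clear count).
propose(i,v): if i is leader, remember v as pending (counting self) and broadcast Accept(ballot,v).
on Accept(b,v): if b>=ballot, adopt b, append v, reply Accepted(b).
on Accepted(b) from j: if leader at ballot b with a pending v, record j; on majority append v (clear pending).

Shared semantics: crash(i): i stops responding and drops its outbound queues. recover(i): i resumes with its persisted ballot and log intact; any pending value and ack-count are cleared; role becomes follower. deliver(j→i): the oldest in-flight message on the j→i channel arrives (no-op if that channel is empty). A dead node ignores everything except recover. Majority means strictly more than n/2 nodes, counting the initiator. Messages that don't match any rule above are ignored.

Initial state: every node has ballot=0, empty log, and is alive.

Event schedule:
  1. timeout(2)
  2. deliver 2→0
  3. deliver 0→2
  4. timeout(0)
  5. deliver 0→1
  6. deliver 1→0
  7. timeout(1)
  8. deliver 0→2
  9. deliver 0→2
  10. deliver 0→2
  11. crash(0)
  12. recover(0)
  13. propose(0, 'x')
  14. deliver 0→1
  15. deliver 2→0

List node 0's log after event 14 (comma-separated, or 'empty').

after 1 — timeout(2): n2:cand/b5/[-]
after 2 — deliver 2→0: n0:foll/b5/[-]
after 3 — deliver 0→2: n2:lead/b5/[-]
after 4 — timeout(0): n0:cand/b6/[-]
after 5 — deliver 0→1: n1:foll/b6/[-]
after 6 — deliver 1→0: n0:lead/b6/[-]
after 7 — timeout(1): n1:cand/b10/[-]
after 8 — deliver 0→2: n2:foll/b6/[-]
after 9 — deliver 0→2: ·
after 10 — deliver 0→2: ·
after 11 — crash(0): n0:✗lead/b6/[-]
after 12 — recover(0): n0:foll/b6/[-]
after 13 — propose(0,'x'): ·
after 14 — deliver 0→1: ·

empty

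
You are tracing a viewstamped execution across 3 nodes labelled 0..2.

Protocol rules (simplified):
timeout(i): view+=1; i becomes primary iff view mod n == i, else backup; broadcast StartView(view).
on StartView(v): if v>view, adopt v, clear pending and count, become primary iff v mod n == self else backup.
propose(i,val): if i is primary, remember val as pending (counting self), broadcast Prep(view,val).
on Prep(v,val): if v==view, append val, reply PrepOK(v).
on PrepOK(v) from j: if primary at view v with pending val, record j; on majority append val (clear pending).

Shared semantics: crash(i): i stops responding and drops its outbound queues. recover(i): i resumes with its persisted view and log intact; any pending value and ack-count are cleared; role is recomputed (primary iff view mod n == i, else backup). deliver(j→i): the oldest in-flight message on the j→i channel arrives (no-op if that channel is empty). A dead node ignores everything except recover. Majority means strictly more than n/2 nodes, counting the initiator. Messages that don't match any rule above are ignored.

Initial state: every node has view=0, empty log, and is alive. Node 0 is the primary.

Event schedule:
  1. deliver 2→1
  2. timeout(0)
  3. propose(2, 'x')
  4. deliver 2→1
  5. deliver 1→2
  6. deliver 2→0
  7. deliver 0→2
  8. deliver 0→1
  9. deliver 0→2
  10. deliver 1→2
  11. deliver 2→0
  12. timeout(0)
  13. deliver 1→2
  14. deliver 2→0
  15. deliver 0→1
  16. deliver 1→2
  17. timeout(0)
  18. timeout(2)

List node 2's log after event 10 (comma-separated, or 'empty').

empty

after 1 — deliver 2→1: ·
after 2 — timeout(0): n0:back/v1/[-]
after 3 — propose(2,'x'): ·
after 4 — deliver 2→1: ·
after 5 — deliver 1→2: ·
after 6 — deliver 2→0: ·
after 7 — deliver 0→2: n2:back/v1/[-]
after 8 — deliver 0→1: n1:prim/v1/[-]
after 9 — deliver 0→2: ·
after 10 — deliver 1→2: ·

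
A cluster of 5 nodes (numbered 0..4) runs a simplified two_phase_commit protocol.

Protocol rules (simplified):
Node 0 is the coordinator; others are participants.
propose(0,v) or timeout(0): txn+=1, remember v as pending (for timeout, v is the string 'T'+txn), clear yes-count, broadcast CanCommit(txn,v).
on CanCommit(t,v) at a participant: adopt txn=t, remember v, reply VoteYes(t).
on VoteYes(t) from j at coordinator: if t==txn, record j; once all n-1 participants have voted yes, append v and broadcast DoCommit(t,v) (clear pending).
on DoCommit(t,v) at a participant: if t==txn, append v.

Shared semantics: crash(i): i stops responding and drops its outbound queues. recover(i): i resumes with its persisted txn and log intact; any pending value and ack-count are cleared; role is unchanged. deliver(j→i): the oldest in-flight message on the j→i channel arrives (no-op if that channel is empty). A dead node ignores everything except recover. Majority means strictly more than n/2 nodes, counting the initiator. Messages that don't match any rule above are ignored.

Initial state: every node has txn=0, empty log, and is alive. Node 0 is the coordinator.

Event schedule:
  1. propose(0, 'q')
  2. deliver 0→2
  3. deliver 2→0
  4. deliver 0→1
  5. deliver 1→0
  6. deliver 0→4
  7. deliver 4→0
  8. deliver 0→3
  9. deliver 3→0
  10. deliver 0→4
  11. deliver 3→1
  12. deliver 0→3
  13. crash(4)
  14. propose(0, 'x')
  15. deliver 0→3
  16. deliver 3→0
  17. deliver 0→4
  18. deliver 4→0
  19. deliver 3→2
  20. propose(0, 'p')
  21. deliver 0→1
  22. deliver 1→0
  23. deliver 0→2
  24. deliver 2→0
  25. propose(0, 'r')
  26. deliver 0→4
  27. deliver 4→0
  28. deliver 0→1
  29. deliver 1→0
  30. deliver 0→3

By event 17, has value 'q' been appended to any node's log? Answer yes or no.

yes

after 1 — propose(0,'q'): n0:coor/t1/[-]
after 2 — deliver 0→2: n2:part/t1/[-]
after 3 — deliver 2→0: ·
after 4 — deliver 0→1: n1:part/t1/[-]
after 5 — deliver 1→0: ·
after 6 — deliver 0→4: n4:part/t1/[-]
after 7 — deliver 4→0: ·
after 8 — deliver 0→3: n3:part/t1/[-]
after 9 — deliver 3→0: n0:coor/t1/[q]
after 10 — deliver 0→4: n4:part/t1/[q]
after 11 — deliver 3→1: ·
after 12 — deliver 0→3: n3:part/t1/[q]
after 13 — crash(4): n4:✗part/t1/[q]
after 14 — propose(0,'x'): n0:coor/t2/[q]
after 15 — deliver 0→3: n3:part/t2/[q]
after 16 — deliver 3→0: ·
after 17 — deliver 0→4: ·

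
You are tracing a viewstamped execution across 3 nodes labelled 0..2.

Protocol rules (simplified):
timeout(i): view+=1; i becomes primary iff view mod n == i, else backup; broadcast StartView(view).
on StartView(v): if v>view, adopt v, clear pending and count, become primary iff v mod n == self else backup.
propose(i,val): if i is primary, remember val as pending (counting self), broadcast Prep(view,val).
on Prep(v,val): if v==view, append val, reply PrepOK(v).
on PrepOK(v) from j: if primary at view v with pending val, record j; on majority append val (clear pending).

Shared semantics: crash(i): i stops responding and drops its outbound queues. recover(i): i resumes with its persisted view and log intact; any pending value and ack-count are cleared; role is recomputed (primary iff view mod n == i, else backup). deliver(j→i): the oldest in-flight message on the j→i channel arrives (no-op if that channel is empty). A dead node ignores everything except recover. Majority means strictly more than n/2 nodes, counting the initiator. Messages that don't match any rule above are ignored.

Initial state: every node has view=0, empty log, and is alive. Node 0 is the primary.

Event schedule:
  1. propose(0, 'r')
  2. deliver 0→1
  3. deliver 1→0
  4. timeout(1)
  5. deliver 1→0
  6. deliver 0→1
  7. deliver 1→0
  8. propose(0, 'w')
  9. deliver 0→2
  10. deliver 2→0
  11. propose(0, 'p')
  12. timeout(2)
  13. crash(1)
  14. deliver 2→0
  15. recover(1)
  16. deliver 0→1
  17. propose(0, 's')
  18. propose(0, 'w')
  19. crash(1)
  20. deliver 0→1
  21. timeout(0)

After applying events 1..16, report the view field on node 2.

1

[1] propose(0,'r') → ∅
[2] deliver 0→1 → N1(back v0 [r])
[3] deliver 1→0 → N0(prim v0 [r])
[4] timeout(1) → N1(prim v1 [r])
[5] deliver 1→0 → N0(back v1 [r])
[6] deliver 0→1 → ∅
[7] deliver 1→0 → ∅
[8] propose(0,'w') → ∅
[9] deliver 0→2 → N2(back v0 [r])
[10] deliver 2→0 → ∅
[11] propose(0,'p') → ∅
[12] timeout(2) → N2(back v1 [r])
[13] crash(1) → N1(✗prim v1 [r])
[14] deliver 2→0 → ∅
[15] recover(1) → N1(prim v1 [r])
[16] deliver 0→1 → ∅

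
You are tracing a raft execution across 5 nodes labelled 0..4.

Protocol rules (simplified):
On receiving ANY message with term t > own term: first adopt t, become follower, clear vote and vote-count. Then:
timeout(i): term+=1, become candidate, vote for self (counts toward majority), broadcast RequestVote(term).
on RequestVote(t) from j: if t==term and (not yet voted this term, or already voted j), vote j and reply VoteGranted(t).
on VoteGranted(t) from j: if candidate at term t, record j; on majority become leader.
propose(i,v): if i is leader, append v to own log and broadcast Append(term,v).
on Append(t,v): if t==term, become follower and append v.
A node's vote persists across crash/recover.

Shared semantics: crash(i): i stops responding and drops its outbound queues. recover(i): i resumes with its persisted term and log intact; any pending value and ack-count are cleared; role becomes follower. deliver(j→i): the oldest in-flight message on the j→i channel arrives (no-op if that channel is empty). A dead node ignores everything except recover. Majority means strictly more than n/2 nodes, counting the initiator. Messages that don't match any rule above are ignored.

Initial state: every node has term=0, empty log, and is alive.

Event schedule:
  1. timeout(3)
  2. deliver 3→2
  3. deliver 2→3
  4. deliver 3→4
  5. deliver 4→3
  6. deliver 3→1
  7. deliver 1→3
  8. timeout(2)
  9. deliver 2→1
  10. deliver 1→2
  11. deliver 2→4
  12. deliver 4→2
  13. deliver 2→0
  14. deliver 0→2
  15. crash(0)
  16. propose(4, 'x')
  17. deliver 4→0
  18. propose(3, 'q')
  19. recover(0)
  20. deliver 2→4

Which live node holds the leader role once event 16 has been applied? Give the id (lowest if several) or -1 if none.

1. timeout(3):  <3:cand t1 ->
2. deliver 3→2:  <2:foll t1 ->
3. deliver 2→3:  nop
4. deliver 3→4:  <4:foll t1 ->
5. deliver 4→3:  <3:lead t1 ->
6. deliver 3→1:  <1:foll t1 ->
7. deliver 1→3:  nop
8. timeout(2):  <2:cand t2 ->
9. deliver 2→1:  <1:foll t2 ->
10. deliver 1→2:  nop
11. deliver 2→4:  <4:foll t2 ->
12. deliver 4→2:  <2:lead t2 ->
13. deliver 2→0:  <0:foll t2 ->
14. deliver 0→2:  nop
15. crash(0):  <0:✗foll t2 ->
16. propose(4,'x'):  nop

2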